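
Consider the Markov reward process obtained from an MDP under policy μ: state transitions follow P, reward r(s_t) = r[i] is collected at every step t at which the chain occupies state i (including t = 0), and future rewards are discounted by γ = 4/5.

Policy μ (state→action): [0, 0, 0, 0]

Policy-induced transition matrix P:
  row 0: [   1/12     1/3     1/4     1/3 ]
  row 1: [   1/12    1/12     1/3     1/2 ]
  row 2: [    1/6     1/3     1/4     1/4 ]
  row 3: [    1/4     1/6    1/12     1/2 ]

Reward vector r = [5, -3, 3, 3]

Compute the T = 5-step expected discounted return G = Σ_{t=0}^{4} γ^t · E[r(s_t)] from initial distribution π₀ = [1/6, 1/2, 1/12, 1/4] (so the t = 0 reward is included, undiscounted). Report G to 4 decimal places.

G = 5.3777

t=0: π = [0.1667, 0.5000, 0.0833, 0.2500], E[r] = 0.3333, γ^t·E[r] = 0.333333, running G = 0.333333
t=1: π = [0.1319, 0.1667, 0.2500, 0.4514], E[r] = 2.2639, γ^t·E[r] = 1.811111, running G = 2.144444
t=2: π = [0.1794, 0.2164, 0.1887, 0.4155], E[r] = 2.0602, γ^t·E[r] = 1.318519, running G = 3.462963
t=3: π = [0.1683, 0.2100, 0.1988, 0.4229], E[r] = 2.0768, γ^t·E[r] = 1.063309, running G = 4.526272
t=4: π = [0.1704, 0.2104, 0.1970, 0.4223], E[r] = 2.0787, γ^t·E[r] = 0.851424, running G = 5.377695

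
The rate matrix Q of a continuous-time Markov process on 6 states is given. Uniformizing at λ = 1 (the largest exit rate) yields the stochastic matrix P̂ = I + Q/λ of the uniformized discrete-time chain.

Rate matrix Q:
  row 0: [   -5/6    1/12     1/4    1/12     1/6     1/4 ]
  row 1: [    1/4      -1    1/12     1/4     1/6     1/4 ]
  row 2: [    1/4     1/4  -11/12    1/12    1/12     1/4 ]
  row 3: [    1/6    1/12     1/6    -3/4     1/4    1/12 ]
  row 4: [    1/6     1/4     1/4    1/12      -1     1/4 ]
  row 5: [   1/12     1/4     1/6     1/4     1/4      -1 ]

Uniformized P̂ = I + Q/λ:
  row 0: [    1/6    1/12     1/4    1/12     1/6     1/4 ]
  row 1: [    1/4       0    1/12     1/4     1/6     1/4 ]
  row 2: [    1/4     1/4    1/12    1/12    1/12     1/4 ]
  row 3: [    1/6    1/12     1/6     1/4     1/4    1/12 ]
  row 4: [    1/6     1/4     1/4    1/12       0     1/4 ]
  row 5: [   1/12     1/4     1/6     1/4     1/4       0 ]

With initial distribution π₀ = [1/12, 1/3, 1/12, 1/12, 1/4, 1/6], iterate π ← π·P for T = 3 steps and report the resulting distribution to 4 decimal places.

t=0: π = [0.0833, 0.3333, 0.0833, 0.0833, 0.2500, 0.1667]
t=1: π = [0.1875, 0.1389, 0.1597, 0.1806, 0.1389, 0.1944]
t=2: π = [0.1753, 0.1539, 0.1690, 0.1690, 0.1615, 0.1713]
t=3: π = [0.1793, 0.1541, 0.1678, 0.1657, 0.1540, 0.1790]

π = [0.1793, 0.1541, 0.1678, 0.1657, 0.1540, 0.1790]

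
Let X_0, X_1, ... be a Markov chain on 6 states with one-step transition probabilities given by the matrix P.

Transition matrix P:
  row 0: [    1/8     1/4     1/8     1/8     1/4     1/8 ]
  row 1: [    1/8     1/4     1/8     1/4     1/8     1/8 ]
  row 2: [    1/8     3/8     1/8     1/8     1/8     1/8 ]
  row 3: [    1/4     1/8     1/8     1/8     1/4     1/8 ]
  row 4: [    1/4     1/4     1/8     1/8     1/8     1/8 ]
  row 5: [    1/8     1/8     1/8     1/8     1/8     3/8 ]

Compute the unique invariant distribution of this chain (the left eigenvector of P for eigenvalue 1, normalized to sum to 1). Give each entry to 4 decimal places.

Balance equations π_j = Σ_i π_i·P[i][j]:
  π_0 = 1/8·π_0 + 1/8·π_1 + 1/8·π_2 + 1/4·π_3 + 1/4·π_4 + 1/8·π_5
  π_1 = 1/4·π_0 + 1/4·π_1 + 3/8·π_2 + 1/8·π_3 + 1/4·π_4 + 1/8·π_5
  π_2 = 1/8·π_0 + 1/8·π_1 + 1/8·π_2 + 1/8·π_3 + 1/8·π_4 + 1/8·π_5
  π_3 = 1/8·π_0 + 1/4·π_1 + 1/8·π_2 + 1/8·π_3 + 1/8·π_4 + 1/8·π_5
  π_4 = 1/4·π_0 + 1/8·π_1 + 1/8·π_2 + 1/4·π_3 + 1/8·π_4 + 1/8·π_5
  normalize: π_0 + π_1 + π_2 + π_3 + π_4 + π_5 = 1
Solving the linear system gives exactly π = [257/1560, 44/195, 1/8, 239/1560, 257/1560, 1/6].

π = [0.1647, 0.2256, 0.1250, 0.1532, 0.1647, 0.1667]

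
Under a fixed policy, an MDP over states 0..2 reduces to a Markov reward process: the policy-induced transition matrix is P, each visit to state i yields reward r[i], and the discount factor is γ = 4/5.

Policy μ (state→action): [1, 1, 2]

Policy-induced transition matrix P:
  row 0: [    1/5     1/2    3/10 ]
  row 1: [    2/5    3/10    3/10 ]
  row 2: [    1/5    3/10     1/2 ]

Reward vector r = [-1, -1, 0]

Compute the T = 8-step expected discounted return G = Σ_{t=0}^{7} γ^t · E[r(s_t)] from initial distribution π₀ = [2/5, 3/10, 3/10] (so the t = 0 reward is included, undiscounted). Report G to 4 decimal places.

G = -2.6900

t=0: π = [0.4000, 0.3000, 0.3000], E[r] = -0.7000, γ^t·E[r] = -0.700000, running G = -0.700000
t=1: π = [0.2600, 0.3800, 0.3600], E[r] = -0.6400, γ^t·E[r] = -0.512000, running G = -1.212000
t=2: π = [0.2760, 0.3520, 0.3720], E[r] = -0.6280, γ^t·E[r] = -0.401920, running G = -1.613920
t=3: π = [0.2704, 0.3552, 0.3744], E[r] = -0.6256, γ^t·E[r] = -0.320307, running G = -1.934227
t=4: π = [0.2710, 0.3541, 0.3749], E[r] = -0.6251, γ^t·E[r] = -0.256049, running G = -2.190276
t=5: π = [0.2708, 0.3542, 0.3750], E[r] = -0.6250, γ^t·E[r] = -0.204808, running G = -2.395084
t=6: π = [0.2708, 0.3542, 0.3750], E[r] = -0.6250, γ^t·E[r] = -0.163841, running G = -2.558925
t=7: π = [0.2708, 0.3542, 0.3750], E[r] = -0.6250, γ^t·E[r] = -0.131072, running G = -2.689998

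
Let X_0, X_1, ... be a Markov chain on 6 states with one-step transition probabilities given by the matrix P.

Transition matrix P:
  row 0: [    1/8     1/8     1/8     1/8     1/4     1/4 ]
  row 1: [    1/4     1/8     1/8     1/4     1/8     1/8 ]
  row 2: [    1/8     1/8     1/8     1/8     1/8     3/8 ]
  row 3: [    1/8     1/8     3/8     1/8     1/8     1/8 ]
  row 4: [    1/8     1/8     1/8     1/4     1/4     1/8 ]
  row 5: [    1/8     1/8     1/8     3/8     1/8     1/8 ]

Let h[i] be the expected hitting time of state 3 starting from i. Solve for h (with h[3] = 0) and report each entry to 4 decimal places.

h = [4.6510, 4.2497, 4.5855, 0.0000, 4.1924, 3.6684]

First-step conditioning: h[3] = 0; for i ≠ 3, h[i] = 1 + Σ_k P[i][k]·h[k].
  h[0] = 1 + 1/8·h[0] + 1/8·h[1] + 1/8·h[2] + 1/4·h[4] + 1/4·h[5]
  h[1] = 1 + 1/4·h[0] + 1/8·h[1] + 1/8·h[2] + 1/8·h[4] + 1/8·h[5]
  h[2] = 1 + 1/8·h[0] + 1/8·h[1] + 1/8·h[2] + 1/8·h[4] + 3/8·h[5]
  h[4] = 1 + 1/8·h[0] + 1/8·h[1] + 1/8·h[2] + 1/4·h[4] + 1/8·h[5]
  h[5] = 1 + 1/8·h[0] + 1/8·h[1] + 1/8·h[2] + 1/8·h[4] + 1/8·h[5]
Solving the 5×5 linear system over states ≠ 3 gives exactly h = [4544/977, 4152/977, 4480/977, 0, 4096/977, 3584/977] (h[3] = 0 is the target).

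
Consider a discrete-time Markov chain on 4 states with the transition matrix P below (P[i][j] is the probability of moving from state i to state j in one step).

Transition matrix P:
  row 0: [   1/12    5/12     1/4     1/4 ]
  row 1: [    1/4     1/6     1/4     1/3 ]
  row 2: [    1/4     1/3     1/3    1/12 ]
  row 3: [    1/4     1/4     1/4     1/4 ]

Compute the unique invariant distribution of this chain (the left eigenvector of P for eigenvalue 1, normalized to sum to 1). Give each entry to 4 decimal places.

π = [0.2143, 0.2847, 0.2727, 0.2283]

Balance equations π_j = Σ_i π_i·P[i][j]:
  π_0 = 1/12·π_0 + 1/4·π_1 + 1/4·π_2 + 1/4·π_3
  π_1 = 5/12·π_0 + 1/6·π_1 + 1/3·π_2 + 1/4·π_3
  π_2 = 1/4·π_0 + 1/4·π_1 + 1/3·π_2 + 1/4·π_3
  normalize: π_0 + π_1 + π_2 + π_3 = 1
Solving the linear system gives exactly π = [3/14, 285/1001, 3/11, 457/2002].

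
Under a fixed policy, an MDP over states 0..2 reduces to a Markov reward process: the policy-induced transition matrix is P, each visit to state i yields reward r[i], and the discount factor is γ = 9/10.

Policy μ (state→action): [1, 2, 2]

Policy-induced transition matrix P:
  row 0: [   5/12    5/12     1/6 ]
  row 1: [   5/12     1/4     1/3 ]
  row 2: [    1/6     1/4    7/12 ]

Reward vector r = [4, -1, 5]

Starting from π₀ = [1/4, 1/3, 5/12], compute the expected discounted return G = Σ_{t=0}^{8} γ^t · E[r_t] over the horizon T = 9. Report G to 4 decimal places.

t=0: π = [0.2500, 0.3333, 0.4167], E[r] = 2.7500, γ^t·E[r] = 2.750000, running G = 2.750000
t=1: π = [0.3125, 0.2917, 0.3958], E[r] = 2.9375, γ^t·E[r] = 2.643750, running G = 5.393750
t=2: π = [0.3177, 0.3021, 0.3802], E[r] = 2.8698, γ^t·E[r] = 2.324531, running G = 7.718281
t=3: π = [0.3216, 0.3030, 0.3754], E[r] = 2.8607, γ^t·E[r] = 2.085434, running G = 9.803715
t=4: π = [0.3228, 0.3036, 0.3736], E[r] = 2.8556, γ^t·E[r] = 1.873544, running G = 11.677259
t=5: π = [0.3233, 0.3038, 0.3729], E[r] = 2.8539, γ^t·E[r] = 1.685213, running G = 13.362472
t=6: π = [0.3234, 0.3039, 0.3727], E[r] = 2.8533, γ^t·E[r] = 1.516359, running G = 14.878830
t=7: π = [0.3235, 0.3039, 0.3726], E[r] = 2.8531, γ^t·E[r] = 1.364615, running G = 16.243445
t=8: π = [0.3235, 0.3039, 0.3726], E[r] = 2.8530, γ^t·E[r] = 1.228118, running G = 17.471563

G = 17.4716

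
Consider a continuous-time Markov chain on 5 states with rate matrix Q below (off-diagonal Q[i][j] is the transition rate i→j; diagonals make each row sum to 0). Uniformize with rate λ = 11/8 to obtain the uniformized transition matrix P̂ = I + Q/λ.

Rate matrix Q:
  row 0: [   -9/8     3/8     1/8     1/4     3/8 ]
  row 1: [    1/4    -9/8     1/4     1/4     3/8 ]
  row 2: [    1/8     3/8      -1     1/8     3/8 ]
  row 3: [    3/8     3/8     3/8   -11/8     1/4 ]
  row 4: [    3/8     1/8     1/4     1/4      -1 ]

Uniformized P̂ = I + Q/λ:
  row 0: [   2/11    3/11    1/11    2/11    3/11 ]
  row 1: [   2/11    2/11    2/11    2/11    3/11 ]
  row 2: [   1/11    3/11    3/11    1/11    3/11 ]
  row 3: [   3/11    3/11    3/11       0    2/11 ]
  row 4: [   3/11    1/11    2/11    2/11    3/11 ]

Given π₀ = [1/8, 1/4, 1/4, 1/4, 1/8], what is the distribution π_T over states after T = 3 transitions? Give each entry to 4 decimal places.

π = [0.2009, 0.2062, 0.1946, 0.1384, 0.2599]

t=0: π = [0.1250, 0.2500, 0.2500, 0.2500, 0.1250]
t=1: π = [0.1932, 0.2273, 0.2159, 0.1136, 0.2500]
t=2: π = [0.1952, 0.2066, 0.1942, 0.1415, 0.2624]
t=3: π = [0.2009, 0.2062, 0.1946, 0.1384, 0.2599]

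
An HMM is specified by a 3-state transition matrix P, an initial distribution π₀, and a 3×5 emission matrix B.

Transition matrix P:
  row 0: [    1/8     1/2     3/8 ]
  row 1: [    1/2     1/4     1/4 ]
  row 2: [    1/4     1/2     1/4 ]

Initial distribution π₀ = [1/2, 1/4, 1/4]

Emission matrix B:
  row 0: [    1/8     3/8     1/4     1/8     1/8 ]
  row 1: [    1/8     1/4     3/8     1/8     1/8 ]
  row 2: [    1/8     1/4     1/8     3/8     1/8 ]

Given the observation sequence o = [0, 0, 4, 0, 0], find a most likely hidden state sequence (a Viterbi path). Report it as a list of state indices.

t=0: δ = [6.250e-02, 3.125e-02, 3.125e-02]  (obs o_0=0)
t=1: δ = [1.953e-03, 3.906e-03, 2.930e-03]  ψ = [1, 0, 0]  (obs o_1=0)
t=2: δ = [2.441e-04, 1.831e-04, 1.221e-04]  ψ = [1, 2, 1]  (obs o_2=4)
t=3: δ = [1.144e-05, 1.526e-05, 1.144e-05]  ψ = [1, 0, 0]  (obs o_3=0)
t=4: δ = [9.537e-07, 7.153e-07, 5.364e-07]  ψ = [1, 0, 0]  (obs o_4=0)
backtrack: best end state = 0; path = [0, 1, 0, 1, 0]

path = [0, 1, 0, 1, 0]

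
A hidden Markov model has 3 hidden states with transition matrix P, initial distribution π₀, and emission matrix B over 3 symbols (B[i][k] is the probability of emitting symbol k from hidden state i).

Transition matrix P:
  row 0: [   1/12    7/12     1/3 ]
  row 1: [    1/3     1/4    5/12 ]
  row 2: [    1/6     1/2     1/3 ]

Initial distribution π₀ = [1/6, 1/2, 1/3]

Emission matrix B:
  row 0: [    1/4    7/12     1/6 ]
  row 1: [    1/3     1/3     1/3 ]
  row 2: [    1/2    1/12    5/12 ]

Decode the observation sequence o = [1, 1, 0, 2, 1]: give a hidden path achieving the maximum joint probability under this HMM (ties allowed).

t=0: δ = [9.722e-02, 1.667e-01, 2.778e-02]  (obs o_0=1)
t=1: δ = [3.241e-02, 1.890e-02, 5.787e-03]  ψ = [1, 0, 1]  (obs o_1=1)
t=2: δ = [1.575e-03, 6.301e-03, 5.401e-03]  ψ = [1, 0, 0]  (obs o_2=0)
t=3: δ = [3.501e-04, 9.002e-04, 1.094e-03]  ψ = [1, 2, 1]  (obs o_3=2)
t=4: δ = [1.750e-04, 1.823e-04, 3.126e-05]  ψ = [1, 2, 1]  (obs o_4=1)
backtrack: best end state = 1; path = [1, 0, 1, 2, 1]

path = [1, 0, 1, 2, 1]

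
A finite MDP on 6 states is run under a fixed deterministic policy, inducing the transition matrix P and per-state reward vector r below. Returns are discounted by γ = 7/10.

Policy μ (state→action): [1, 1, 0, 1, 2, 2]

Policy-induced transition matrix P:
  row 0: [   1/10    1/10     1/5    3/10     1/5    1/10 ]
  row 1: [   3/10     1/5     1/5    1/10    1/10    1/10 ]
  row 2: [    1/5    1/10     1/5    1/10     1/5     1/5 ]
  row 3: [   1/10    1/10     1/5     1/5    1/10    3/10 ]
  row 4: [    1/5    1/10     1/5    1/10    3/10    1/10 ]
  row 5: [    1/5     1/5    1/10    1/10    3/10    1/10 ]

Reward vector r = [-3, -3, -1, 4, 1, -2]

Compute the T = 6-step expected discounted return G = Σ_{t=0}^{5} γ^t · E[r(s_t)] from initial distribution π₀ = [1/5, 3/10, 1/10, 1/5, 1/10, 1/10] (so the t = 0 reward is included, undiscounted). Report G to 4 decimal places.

t=0: π = [0.2000, 0.3000, 0.1000, 0.2000, 0.1000, 0.1000], E[r] = -0.9000, γ^t·E[r] = -0.900000, running G = -0.900000
t=1: π = [0.1900, 0.1400, 0.1900, 0.1600, 0.1700, 0.1500], E[r] = -0.6700, γ^t·E[r] = -0.469000, running G = -1.369000
t=2: π = [0.1790, 0.1290, 0.1850, 0.1540, 0.2020, 0.1510], E[r] = -0.5930, γ^t·E[r] = -0.290570, running G = -1.659570
t=3: π = [0.1796, 0.1280, 0.1849, 0.1512, 0.2070, 0.1493], E[r] = -0.5945, γ^t·E[r] = -0.203914, running G = -1.863484
t=4: π = [0.1797, 0.1277, 0.1851, 0.1510, 0.2077, 0.1487], E[r] = -0.5930, γ^t·E[r] = -0.142382, running G = -2.005865
t=5: π = [0.1797, 0.1276, 0.1851, 0.1510, 0.2078, 0.1487], E[r] = -0.5926, γ^t·E[r] = -0.099603, running G = -2.105468

G = -2.1055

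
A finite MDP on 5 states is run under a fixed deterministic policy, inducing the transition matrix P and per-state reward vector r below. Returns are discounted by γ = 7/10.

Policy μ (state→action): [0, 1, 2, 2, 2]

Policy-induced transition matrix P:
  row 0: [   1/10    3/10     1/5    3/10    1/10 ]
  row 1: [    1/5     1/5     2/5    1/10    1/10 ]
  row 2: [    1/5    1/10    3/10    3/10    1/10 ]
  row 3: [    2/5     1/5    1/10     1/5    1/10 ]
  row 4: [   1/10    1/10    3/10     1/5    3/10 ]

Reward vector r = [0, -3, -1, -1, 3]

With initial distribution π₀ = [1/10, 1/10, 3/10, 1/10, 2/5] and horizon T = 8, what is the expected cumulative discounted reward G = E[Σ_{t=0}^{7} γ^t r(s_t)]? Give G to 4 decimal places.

G = -0.6796

t=0: π = [0.1000, 0.1000, 0.3000, 0.1000, 0.4000], E[r] = 0.5000, γ^t·E[r] = 0.500000, running G = 0.500000
t=1: π = [0.1700, 0.1400, 0.2800, 0.2300, 0.1800], E[r] = -0.3900, γ^t·E[r] = -0.273000, running G = 0.227000
t=2: π = [0.2110, 0.1710, 0.2510, 0.2310, 0.1360], E[r] = -0.5870, γ^t·E[r] = -0.287630, running G = -0.060630
t=3: π = [0.2115, 0.1824, 0.2498, 0.2291, 0.1272], E[r] = -0.6445, γ^t·E[r] = -0.221064, running G = -0.281694
t=4: π = [0.2120, 0.1835, 0.2513, 0.2279, 0.1254], E[r] = -0.6532, γ^t·E[r] = -0.156831, running G = -0.438524
t=5: π = [0.2118, 0.1835, 0.2516, 0.2280, 0.1251], E[r] = -0.6549, γ^t·E[r] = -0.110062, running G = -0.548586
t=6: π = [0.2119, 0.1835, 0.2516, 0.2280, 0.1250], E[r] = -0.6551, γ^t·E[r] = -0.077067, running G = -0.625654
t=7: π = [0.2119, 0.1835, 0.2516, 0.2280, 0.1250], E[r] = -0.6551, γ^t·E[r] = -0.053954, running G = -0.679608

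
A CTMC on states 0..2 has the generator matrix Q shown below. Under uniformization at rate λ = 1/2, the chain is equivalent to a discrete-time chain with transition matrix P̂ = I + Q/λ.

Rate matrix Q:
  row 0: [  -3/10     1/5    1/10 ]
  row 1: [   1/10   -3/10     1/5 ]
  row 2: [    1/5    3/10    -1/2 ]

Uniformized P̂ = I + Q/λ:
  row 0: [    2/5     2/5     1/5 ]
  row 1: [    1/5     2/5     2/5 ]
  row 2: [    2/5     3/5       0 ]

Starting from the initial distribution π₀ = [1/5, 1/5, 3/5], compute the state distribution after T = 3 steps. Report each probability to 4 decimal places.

π = [0.3152, 0.4560, 0.2288]

t=0: π = [0.2000, 0.2000, 0.6000]
t=1: π = [0.3600, 0.5200, 0.1200]
t=2: π = [0.2960, 0.4240, 0.2800]
t=3: π = [0.3152, 0.4560, 0.2288]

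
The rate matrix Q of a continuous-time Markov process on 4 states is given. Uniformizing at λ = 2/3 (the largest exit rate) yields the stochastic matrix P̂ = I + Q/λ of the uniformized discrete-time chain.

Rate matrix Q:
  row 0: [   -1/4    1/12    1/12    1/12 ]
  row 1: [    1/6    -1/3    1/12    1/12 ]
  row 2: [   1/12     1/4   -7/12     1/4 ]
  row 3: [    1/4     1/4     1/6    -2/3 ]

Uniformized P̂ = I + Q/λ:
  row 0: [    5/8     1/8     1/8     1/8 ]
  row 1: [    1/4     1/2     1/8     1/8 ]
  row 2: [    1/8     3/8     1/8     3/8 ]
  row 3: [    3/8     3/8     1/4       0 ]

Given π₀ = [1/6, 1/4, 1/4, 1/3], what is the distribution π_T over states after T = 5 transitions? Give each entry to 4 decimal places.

t=0: π = [0.1667, 0.2500, 0.2500, 0.3333]
t=1: π = [0.3229, 0.3646, 0.1667, 0.1458]
t=2: π = [0.3685, 0.3398, 0.1432, 0.1484]
t=3: π = [0.3888, 0.3254, 0.1436, 0.1423]
t=4: π = [0.3957, 0.3185, 0.1428, 0.1431]
t=5: π = [0.3984, 0.3159, 0.1429, 0.1428]

π = [0.3984, 0.3159, 0.1429, 0.1428]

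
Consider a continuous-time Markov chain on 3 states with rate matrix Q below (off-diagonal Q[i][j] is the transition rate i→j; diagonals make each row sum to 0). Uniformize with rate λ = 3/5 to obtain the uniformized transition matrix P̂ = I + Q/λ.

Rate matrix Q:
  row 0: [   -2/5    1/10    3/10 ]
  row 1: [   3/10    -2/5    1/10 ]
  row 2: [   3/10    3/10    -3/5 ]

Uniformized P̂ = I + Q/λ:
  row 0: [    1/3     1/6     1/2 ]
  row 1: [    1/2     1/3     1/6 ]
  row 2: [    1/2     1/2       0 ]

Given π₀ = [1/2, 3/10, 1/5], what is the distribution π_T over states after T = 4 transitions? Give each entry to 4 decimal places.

π = [0.4286, 0.3066, 0.2648]

t=0: π = [0.5000, 0.3000, 0.2000]
t=1: π = [0.4167, 0.2833, 0.3000]
t=2: π = [0.4306, 0.3139, 0.2556]
t=3: π = [0.4282, 0.3042, 0.2676]
t=4: π = [0.4286, 0.3066, 0.2648]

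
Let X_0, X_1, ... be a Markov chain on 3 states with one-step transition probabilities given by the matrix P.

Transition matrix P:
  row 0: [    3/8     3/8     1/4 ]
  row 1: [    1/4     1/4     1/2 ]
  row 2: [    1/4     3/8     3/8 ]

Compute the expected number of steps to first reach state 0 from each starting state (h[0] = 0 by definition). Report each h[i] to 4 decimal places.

h = [0.0000, 4.0000, 4.0000]

First-step conditioning: h[0] = 0; for i ≠ 0, h[i] = 1 + Σ_k P[i][k]·h[k].
  h[1] = 1 + 1/4·h[1] + 1/2·h[2]
  h[2] = 1 + 3/8·h[1] + 3/8·h[2]
Solving the 2×2 linear system over states ≠ 0 gives exactly h = [0, 4, 4] (h[0] = 0 is the target).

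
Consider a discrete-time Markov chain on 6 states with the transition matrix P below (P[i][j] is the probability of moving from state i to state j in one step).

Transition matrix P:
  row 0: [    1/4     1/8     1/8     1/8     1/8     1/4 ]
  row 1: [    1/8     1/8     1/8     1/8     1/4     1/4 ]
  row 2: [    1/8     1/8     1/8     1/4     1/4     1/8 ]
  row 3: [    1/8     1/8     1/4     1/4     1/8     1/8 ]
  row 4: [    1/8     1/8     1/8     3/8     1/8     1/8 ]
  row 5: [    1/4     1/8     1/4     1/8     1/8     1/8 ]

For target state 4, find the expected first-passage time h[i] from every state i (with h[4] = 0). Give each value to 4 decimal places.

h = [6.1824, 5.4096, 5.4081, 6.0841, 0.0000, 6.0964]

First-step conditioning: h[4] = 0; for i ≠ 4, h[i] = 1 + Σ_k P[i][k]·h[k].
  h[0] = 1 + 1/4·h[0] + 1/8·h[1] + 1/8·h[2] + 1/8·h[3] + 1/4·h[5]
  h[1] = 1 + 1/8·h[0] + 1/8·h[1] + 1/8·h[2] + 1/8·h[3] + 1/4·h[5]
  h[2] = 1 + 1/8·h[0] + 1/8·h[1] + 1/8·h[2] + 1/4·h[3] + 1/8·h[5]
  h[3] = 1 + 1/8·h[0] + 1/8·h[1] + 1/4·h[2] + 1/4·h[3] + 1/8·h[5]
  h[5] = 1 + 1/4·h[0] + 1/8·h[1] + 1/4·h[2] + 1/8·h[3] + 1/8·h[5]
Solving the 5×5 linear system over states ≠ 4 gives exactly h = [32192/5207, 28168/5207, 28160/5207, 31680/5207, 0, 31744/5207] (h[4] = 0 is the target).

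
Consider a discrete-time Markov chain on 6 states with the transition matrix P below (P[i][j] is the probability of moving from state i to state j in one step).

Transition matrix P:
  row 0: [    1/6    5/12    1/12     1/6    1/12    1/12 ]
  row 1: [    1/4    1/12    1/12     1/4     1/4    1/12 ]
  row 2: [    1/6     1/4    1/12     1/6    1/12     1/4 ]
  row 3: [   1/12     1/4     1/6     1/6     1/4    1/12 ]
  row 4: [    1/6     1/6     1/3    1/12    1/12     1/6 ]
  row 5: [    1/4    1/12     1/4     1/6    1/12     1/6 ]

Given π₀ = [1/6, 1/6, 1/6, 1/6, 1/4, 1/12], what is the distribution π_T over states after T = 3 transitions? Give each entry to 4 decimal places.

t=0: π = [0.1667, 0.1667, 0.1667, 0.1667, 0.2500, 0.0833]
t=1: π = [0.1736, 0.2153, 0.1736, 0.1597, 0.1389, 0.1389]
t=2: π = [0.1829, 0.2083, 0.1545, 0.1730, 0.1458, 0.1354]
t=3: π = [0.1809, 0.2110, 0.1568, 0.1719, 0.1469, 0.1325]

π = [0.1809, 0.2110, 0.1568, 0.1719, 0.1469, 0.1325]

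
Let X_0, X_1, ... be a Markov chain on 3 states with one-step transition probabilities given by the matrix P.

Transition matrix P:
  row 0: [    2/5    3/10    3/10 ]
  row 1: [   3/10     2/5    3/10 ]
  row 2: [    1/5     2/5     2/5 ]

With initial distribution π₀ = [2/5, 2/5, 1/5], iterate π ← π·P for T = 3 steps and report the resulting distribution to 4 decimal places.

π = [0.2968, 0.3700, 0.3332]

t=0: π = [0.4000, 0.4000, 0.2000]
t=1: π = [0.3200, 0.3600, 0.3200]
t=2: π = [0.3000, 0.3680, 0.3320]
t=3: π = [0.2968, 0.3700, 0.3332]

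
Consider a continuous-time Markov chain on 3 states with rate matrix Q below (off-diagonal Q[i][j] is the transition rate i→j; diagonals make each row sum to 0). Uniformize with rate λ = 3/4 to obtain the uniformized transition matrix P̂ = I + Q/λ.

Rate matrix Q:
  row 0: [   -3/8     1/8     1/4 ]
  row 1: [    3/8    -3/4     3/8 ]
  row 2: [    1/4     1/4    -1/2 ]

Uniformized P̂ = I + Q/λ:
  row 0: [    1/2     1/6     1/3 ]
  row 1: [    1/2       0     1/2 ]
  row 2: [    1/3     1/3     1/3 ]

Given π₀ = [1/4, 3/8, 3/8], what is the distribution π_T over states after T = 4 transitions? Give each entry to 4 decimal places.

π = [0.4388, 0.1958, 0.3655]

t=0: π = [0.2500, 0.3750, 0.3750]
t=1: π = [0.4375, 0.1667, 0.3958]
t=2: π = [0.4340, 0.2049, 0.3611]
t=3: π = [0.4398, 0.1927, 0.3675]
t=4: π = [0.4388, 0.1958, 0.3655]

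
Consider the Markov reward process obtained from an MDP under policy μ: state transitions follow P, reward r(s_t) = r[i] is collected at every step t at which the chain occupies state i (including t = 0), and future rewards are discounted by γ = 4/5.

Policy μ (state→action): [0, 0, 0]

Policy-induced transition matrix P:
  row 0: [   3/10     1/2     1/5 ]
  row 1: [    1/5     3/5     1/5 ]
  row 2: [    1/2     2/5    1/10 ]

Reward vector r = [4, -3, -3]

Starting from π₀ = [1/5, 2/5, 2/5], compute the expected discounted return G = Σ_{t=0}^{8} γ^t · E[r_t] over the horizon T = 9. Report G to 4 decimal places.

t=0: π = [0.2000, 0.4000, 0.4000], E[r] = -1.6000, γ^t·E[r] = -1.600000, running G = -1.600000
t=1: π = [0.3400, 0.5000, 0.1600], E[r] = -0.6200, γ^t·E[r] = -0.496000, running G = -2.096000
t=2: π = [0.2820, 0.5340, 0.1840], E[r] = -1.0260, γ^t·E[r] = -0.656640, running G = -2.752640
t=3: π = [0.2834, 0.5350, 0.1816], E[r] = -1.0162, γ^t·E[r] = -0.520294, running G = -3.272934
t=4: π = [0.2828, 0.5353, 0.1818], E[r] = -1.0203, γ^t·E[r] = -0.417898, running G = -3.690833
t=5: π = [0.2828, 0.5354, 0.1818], E[r] = -1.0202, γ^t·E[r] = -0.334287, running G = -4.025120
t=6: π = [0.2828, 0.5354, 0.1818], E[r] = -1.0202, γ^t·E[r] = -0.267440, running G = -4.292560
t=7: π = [0.2828, 0.5354, 0.1818], E[r] = -1.0202, γ^t·E[r] = -0.213952, running G = -4.506511
t=8: π = [0.2828, 0.5354, 0.1818], E[r] = -1.0202, γ^t·E[r] = -0.171161, running G = -4.677673

G = -4.6777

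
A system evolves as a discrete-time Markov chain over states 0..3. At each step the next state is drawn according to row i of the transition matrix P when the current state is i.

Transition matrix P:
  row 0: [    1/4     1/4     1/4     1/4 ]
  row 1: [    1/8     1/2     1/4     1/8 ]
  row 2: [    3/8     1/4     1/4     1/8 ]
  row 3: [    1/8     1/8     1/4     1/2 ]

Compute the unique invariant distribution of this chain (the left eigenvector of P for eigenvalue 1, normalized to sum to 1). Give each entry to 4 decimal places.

Balance equations π_j = Σ_i π_i·P[i][j]:
  π_0 = 1/4·π_0 + 1/8·π_1 + 3/8·π_2 + 1/8·π_3
  π_1 = 1/4·π_0 + 1/2·π_1 + 1/4·π_2 + 1/8·π_3
  π_2 = 1/4·π_0 + 1/4·π_1 + 1/4·π_2 + 1/4·π_3
  normalize: π_0 + π_1 + π_2 + π_3 = 1
Solving the linear system gives exactly π = [3/14, 41/140, 1/4, 17/70].

π = [0.2143, 0.2929, 0.2500, 0.2429]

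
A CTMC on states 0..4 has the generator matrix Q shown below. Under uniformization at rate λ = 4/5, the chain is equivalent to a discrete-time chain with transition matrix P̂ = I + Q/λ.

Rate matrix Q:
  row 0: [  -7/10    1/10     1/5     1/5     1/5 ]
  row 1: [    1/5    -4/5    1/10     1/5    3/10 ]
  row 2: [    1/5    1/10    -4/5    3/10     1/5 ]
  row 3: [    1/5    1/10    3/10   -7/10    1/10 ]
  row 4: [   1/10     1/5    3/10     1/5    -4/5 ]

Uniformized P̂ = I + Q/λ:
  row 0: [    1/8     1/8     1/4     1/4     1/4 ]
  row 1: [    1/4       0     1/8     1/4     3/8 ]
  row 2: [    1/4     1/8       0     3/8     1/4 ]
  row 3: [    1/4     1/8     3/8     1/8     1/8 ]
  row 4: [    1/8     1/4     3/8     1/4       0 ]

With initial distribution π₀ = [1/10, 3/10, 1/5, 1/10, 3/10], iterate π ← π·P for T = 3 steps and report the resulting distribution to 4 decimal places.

t=0: π = [0.1000, 0.3000, 0.2000, 0.1000, 0.3000]
t=1: π = [0.2000, 0.1250, 0.2125, 0.2625, 0.2000]
t=2: π = [0.2000, 0.1344, 0.2391, 0.2438, 0.1828]
t=3: π = [0.2021, 0.1311, 0.2268, 0.2494, 0.1906]

π = [0.2021, 0.1311, 0.2268, 0.2494, 0.1906]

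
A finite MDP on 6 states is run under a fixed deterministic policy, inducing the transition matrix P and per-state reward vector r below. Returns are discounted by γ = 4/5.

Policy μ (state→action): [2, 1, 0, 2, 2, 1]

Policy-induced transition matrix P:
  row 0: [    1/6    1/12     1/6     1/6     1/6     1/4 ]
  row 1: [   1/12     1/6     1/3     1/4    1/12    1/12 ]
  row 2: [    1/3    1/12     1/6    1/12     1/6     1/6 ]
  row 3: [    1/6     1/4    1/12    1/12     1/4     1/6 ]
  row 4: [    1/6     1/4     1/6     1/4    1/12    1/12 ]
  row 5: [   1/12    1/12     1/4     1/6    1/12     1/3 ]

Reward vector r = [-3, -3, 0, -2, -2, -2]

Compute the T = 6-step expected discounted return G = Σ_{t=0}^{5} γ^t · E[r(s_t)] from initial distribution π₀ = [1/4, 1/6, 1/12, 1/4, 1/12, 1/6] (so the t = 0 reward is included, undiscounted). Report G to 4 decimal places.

G = -7.4394

t=0: π = [0.2500, 0.1667, 0.0833, 0.2500, 0.0833, 0.1667], E[r] = -2.2500, γ^t·E[r] = -2.250000, running G = -2.250000
t=1: π = [0.1528, 0.1528, 0.1875, 0.1597, 0.1528, 0.1944], E[r] = -1.9306, γ^t·E[r] = -1.544444, running G = -3.794444
t=2: π = [0.1690, 0.1481, 0.1950, 0.1632, 0.1383, 0.1863], E[r] = -1.9271, γ^t·E[r] = -1.233333, running G = -5.027778
t=3: π = [0.1713, 0.1459, 0.1933, 0.1607, 0.1409, 0.1879], E[r] = -1.9307, γ^t·E[r] = -0.988494, running G = -6.016272
t=4: π = [0.1711, 0.1458, 0.1933, 0.1611, 0.1405, 0.1884], E[r] = -1.9303, γ^t·E[r] = -0.790649, running G = -6.806920
t=5: π = [0.1710, 0.1457, 0.1932, 0.1610, 0.1405, 0.1885], E[r] = -1.9303, γ^t·E[r] = -0.632523, running G = -7.439443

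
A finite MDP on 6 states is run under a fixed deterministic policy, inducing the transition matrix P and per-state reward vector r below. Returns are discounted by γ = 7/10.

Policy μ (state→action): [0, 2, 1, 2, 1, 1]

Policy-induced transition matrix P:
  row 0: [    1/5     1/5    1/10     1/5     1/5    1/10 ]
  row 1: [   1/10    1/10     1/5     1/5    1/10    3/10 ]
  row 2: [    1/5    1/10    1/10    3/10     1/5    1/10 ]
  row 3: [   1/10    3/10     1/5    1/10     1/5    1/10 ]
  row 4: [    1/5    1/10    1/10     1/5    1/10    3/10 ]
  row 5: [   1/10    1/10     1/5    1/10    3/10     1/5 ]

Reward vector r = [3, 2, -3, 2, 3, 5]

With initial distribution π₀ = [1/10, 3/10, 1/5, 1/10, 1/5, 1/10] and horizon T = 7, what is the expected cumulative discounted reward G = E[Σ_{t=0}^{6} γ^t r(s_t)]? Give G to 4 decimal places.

G = 6.0198

t=0: π = [0.1000, 0.3000, 0.2000, 0.1000, 0.2000, 0.1000], E[r] = 1.6000, γ^t·E[r] = 1.600000, running G = 1.600000
t=1: π = [0.1500, 0.1300, 0.1500, 0.2000, 0.1600, 0.2100], E[r] = 2.1900, γ^t·E[r] = 1.533000, running G = 3.133000
t=2: π = [0.1460, 0.1550, 0.1540, 0.1740, 0.1920, 0.1790], E[r] = 2.1050, γ^t·E[r] = 1.031450, running G = 4.164450
t=3: π = [0.1492, 0.1494, 0.1508, 0.1801, 0.1832, 0.1873], E[r] = 2.1403, γ^t·E[r] = 0.734123, running G = 4.898573
t=4: π = [0.1483, 0.1509, 0.1517, 0.1783, 0.1855, 0.1853], E[r] = 2.1311, γ^t·E[r] = 0.511687, running G = 5.410260
t=5: π = [0.1485, 0.1505, 0.1515, 0.1788, 0.1849, 0.1858], E[r] = 2.1336, γ^t·E[r] = 0.358592, running G = 5.768852
t=6: π = [0.1485, 0.1506, 0.1515, 0.1787, 0.1850, 0.1857], E[r] = 2.1329, γ^t·E[r] = 0.250939, running G = 6.019790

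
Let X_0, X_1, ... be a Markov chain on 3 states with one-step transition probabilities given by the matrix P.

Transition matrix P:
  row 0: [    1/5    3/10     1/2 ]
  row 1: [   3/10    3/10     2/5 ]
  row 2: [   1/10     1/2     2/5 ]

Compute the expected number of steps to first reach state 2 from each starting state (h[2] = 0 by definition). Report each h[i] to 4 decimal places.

h = [2.1277, 2.3404, 0.0000]

First-step conditioning: h[2] = 0; for i ≠ 2, h[i] = 1 + Σ_k P[i][k]·h[k].
  h[0] = 1 + 1/5·h[0] + 3/10·h[1]
  h[1] = 1 + 3/10·h[0] + 3/10·h[1]
Solving the 2×2 linear system over states ≠ 2 gives exactly h = [100/47, 110/47, 0] (h[2] = 0 is the target).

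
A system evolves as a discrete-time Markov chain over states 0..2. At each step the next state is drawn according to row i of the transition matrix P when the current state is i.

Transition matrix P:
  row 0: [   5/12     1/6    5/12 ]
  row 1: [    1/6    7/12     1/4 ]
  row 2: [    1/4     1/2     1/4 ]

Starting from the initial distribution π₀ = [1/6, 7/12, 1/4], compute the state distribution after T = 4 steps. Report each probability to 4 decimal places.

π = [0.2540, 0.4539, 0.2921]

t=0: π = [0.1667, 0.5833, 0.2500]
t=1: π = [0.2292, 0.4931, 0.2778]
t=2: π = [0.2471, 0.4647, 0.2882]
t=3: π = [0.2525, 0.4564, 0.2912]
t=4: π = [0.2540, 0.4539, 0.2921]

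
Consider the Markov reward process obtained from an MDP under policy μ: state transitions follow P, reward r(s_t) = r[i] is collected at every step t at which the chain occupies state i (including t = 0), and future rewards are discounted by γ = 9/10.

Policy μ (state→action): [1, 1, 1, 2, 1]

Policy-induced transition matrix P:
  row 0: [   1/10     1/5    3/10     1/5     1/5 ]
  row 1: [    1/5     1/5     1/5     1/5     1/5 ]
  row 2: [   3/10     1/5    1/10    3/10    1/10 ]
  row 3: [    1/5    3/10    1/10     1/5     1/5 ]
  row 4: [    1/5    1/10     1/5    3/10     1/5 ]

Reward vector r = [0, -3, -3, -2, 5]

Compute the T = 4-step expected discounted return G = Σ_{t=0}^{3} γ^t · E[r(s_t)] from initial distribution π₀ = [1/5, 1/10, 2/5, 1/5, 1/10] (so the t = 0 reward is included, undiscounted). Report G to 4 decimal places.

G = -3.2265

t=0: π = [0.2000, 0.1000, 0.4000, 0.2000, 0.1000], E[r] = -1.4000, γ^t·E[r] = -1.400000, running G = -1.400000
t=1: π = [0.2200, 0.2100, 0.1600, 0.2500, 0.1600], E[r] = -0.8100, γ^t·E[r] = -0.729000, running G = -2.129000
t=2: π = [0.1940, 0.2090, 0.1810, 0.2320, 0.1840], E[r] = -0.7140, γ^t·E[r] = -0.578340, running G = -2.707340
t=3: π = [0.1987, 0.2048, 0.1781, 0.2365, 0.1819], E[r] = -0.7122, γ^t·E[r] = -0.519194, running G = -3.226534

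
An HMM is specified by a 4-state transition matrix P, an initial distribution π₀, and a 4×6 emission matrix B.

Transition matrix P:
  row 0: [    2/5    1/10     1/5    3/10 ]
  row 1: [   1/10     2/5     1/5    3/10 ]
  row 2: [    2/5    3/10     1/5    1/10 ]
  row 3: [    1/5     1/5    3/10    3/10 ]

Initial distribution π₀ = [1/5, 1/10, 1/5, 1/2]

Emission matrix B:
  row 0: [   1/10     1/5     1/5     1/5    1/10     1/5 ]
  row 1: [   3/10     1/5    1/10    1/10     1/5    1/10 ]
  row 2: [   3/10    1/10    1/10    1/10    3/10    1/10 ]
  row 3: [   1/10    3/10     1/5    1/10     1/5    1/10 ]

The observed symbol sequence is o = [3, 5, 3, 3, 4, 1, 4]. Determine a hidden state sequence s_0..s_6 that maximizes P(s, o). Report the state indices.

path = [0, 0, 0, 0, 3, 3, 2]

t=0: δ = [4.000e-02, 1.000e-02, 2.000e-02, 5.000e-02]  (obs o_0=3)
t=1: δ = [3.200e-03, 1.000e-03, 1.500e-03, 1.500e-03]  ψ = [0, 3, 3, 3]  (obs o_1=5)
t=2: δ = [2.560e-04, 4.500e-05, 6.400e-05, 9.600e-05]  ψ = [0, 2, 0, 0]  (obs o_2=3)
t=3: δ = [2.048e-05, 2.560e-06, 5.120e-06, 7.680e-06]  ψ = [0, 0, 0, 0]  (obs o_3=3)
t=4: δ = [8.192e-07, 4.096e-07, 1.229e-06, 1.229e-06]  ψ = [0, 0, 0, 0]  (obs o_4=4)
t=5: δ = [9.830e-08, 7.373e-08, 3.686e-08, 1.106e-07]  ψ = [2, 2, 3, 3]  (obs o_5=1)
t=6: δ = [3.932e-09, 5.898e-09, 9.953e-09, 6.636e-09]  ψ = [0, 1, 3, 3]  (obs o_6=4)
backtrack: best end state = 2; path = [0, 0, 0, 0, 3, 3, 2]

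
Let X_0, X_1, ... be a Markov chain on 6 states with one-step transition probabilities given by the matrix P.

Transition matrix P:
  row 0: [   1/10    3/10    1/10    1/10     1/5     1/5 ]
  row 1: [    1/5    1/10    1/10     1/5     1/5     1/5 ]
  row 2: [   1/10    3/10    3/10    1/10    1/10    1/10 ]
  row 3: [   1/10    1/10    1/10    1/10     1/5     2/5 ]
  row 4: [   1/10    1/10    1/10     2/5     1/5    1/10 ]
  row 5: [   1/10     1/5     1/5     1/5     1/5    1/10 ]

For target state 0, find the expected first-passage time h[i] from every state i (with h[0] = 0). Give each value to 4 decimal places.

First-step conditioning: h[0] = 0; for i ≠ 0, h[i] = 1 + Σ_k P[i][k]·h[k].
  h[1] = 1 + 1/10·h[1] + 1/10·h[2] + 1/5·h[3] + 1/5·h[4] + 1/5·h[5]
  h[2] = 1 + 3/10·h[1] + 3/10·h[2] + 1/10·h[3] + 1/10·h[4] + 1/10·h[5]
  h[3] = 1 + 1/10·h[1] + 1/10·h[2] + 1/10·h[3] + 1/5·h[4] + 2/5·h[5]
  h[4] = 1 + 1/10·h[1] + 1/10·h[2] + 2/5·h[3] + 1/5·h[4] + 1/10·h[5]
  h[5] = 1 + 1/5·h[1] + 1/5·h[2] + 1/5·h[3] + 1/5·h[4] + 1/10·h[5]
Solving the 5×5 linear system over states ≠ 0 gives exactly h = [0, 9803/1251, 10637/1251, 10870/1251, 10900/1251, 3590/417] (h[0] = 0 is the target).

h = [0.0000, 7.8361, 8.5028, 8.6890, 8.7130, 8.6091]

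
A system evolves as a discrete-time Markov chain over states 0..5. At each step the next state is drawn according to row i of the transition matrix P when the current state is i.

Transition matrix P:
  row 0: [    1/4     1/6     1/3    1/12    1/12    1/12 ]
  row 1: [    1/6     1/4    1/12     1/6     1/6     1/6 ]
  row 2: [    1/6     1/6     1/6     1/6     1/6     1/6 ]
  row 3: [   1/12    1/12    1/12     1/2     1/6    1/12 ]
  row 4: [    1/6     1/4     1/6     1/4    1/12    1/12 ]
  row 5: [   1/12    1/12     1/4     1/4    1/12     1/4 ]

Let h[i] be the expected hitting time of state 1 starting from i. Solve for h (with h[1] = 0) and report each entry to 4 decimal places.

h = [6.8244, 0.0000, 6.9160, 7.6974, 6.3860, 7.6723]

First-step conditioning: h[1] = 0; for i ≠ 1, h[i] = 1 + Σ_k P[i][k]·h[k].
  h[0] = 1 + 1/4·h[0] + 1/3·h[2] + 1/12·h[3] + 1/12·h[4] + 1/12·h[5]
  h[2] = 1 + 1/6·h[0] + 1/6·h[2] + 1/6·h[3] + 1/6·h[4] + 1/6·h[5]
  h[3] = 1 + 1/12·h[0] + 1/12·h[2] + 1/2·h[3] + 1/6·h[4] + 1/12·h[5]
  h[4] = 1 + 1/6·h[0] + 1/6·h[2] + 1/4·h[3] + 1/12·h[4] + 1/12·h[5]
  h[5] = 1 + 1/12·h[0] + 1/4·h[2] + 1/4·h[3] + 1/12·h[4] + 1/4·h[5]
Solving the 5×5 linear system over states ≠ 1 gives exactly h = [894/131, 0, 906/131, 41343/5371, 34299/5371, 41208/5371] (h[1] = 0 is the target).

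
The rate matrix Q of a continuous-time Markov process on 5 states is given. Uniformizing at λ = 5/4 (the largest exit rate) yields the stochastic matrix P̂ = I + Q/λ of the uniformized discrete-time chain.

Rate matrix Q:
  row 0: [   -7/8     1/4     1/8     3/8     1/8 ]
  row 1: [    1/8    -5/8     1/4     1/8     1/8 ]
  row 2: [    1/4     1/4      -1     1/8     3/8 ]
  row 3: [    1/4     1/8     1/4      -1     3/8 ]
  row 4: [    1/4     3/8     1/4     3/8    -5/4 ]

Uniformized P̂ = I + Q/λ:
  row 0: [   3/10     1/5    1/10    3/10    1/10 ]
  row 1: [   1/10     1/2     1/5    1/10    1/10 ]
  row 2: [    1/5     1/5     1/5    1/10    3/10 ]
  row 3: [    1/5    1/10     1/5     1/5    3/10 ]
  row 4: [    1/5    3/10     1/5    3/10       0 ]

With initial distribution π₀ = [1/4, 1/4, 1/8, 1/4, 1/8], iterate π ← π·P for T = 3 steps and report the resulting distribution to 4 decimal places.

t=0: π = [0.2500, 0.2500, 0.1250, 0.2500, 0.1250]
t=1: π = [0.2000, 0.2625, 0.1750, 0.2000, 0.1625]
t=2: π = [0.1938, 0.2750, 0.1800, 0.1925, 0.1588]
t=3: π = [0.1919, 0.2791, 0.1806, 0.1898, 0.1586]

π = [0.1919, 0.2791, 0.1806, 0.1898, 0.1586]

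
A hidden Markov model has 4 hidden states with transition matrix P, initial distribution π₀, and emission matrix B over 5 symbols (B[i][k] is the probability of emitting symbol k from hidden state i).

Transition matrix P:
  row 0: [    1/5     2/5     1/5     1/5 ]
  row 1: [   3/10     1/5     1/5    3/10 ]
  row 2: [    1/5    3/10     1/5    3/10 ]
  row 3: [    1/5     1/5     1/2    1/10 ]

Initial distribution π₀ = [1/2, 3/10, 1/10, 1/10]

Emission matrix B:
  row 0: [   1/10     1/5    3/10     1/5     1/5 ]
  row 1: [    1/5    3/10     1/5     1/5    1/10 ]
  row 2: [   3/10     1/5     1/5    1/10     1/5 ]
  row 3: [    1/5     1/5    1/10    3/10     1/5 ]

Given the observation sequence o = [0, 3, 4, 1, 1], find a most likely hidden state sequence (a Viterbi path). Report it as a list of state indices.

path = [1, 3, 2, 3, 2]

t=0: δ = [5.000e-02, 6.000e-02, 3.000e-02, 2.000e-02]  (obs o_0=0)
t=1: δ = [3.600e-03, 4.000e-03, 1.200e-03, 5.400e-03]  ψ = [1, 0, 1, 1]  (obs o_1=3)
t=2: δ = [2.400e-04, 1.440e-04, 5.400e-04, 2.400e-04]  ψ = [1, 0, 3, 1]  (obs o_2=4)
t=3: δ = [2.160e-05, 4.860e-05, 2.400e-05, 3.240e-05]  ψ = [2, 2, 3, 2]  (obs o_3=1)
t=4: δ = [2.916e-06, 2.916e-06, 3.240e-06, 2.916e-06]  ψ = [1, 1, 3, 1]  (obs o_4=1)
backtrack: best end state = 2; path = [1, 3, 2, 3, 2]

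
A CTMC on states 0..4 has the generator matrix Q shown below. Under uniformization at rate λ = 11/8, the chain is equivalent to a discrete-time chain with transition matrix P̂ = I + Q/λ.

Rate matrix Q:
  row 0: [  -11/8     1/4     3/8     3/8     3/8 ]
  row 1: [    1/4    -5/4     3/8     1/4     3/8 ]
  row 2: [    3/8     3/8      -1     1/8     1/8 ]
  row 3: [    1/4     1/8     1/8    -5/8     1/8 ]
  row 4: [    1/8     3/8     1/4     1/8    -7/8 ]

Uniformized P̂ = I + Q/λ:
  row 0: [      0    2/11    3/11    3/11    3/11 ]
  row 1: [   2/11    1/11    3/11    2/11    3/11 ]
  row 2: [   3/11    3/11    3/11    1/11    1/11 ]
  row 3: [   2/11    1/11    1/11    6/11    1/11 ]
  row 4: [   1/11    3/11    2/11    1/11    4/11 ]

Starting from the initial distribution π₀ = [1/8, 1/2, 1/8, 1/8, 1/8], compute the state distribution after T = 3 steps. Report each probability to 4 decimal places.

π = [0.1540, 0.1818, 0.2114, 0.2414, 0.2114]

t=0: π = [0.1250, 0.5000, 0.1250, 0.1250, 0.1250]
t=1: π = [0.1591, 0.1477, 0.2386, 0.2159, 0.2386]
t=2: π = [0.1529, 0.1921, 0.2118, 0.2314, 0.2118]
t=3: π = [0.1540, 0.1818, 0.2114, 0.2414, 0.2114]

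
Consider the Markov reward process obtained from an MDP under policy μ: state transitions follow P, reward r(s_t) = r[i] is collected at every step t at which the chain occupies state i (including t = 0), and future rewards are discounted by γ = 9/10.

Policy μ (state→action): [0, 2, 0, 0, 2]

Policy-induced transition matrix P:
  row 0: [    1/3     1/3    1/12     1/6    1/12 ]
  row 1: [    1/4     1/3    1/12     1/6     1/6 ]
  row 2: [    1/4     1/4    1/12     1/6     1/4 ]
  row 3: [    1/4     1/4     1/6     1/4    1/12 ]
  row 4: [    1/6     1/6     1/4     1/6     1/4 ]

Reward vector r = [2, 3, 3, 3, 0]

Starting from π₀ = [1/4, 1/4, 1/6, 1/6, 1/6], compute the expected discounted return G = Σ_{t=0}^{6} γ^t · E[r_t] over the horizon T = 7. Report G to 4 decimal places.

t=0: π = [0.2500, 0.2500, 0.1667, 0.1667, 0.1667], E[r] = 2.2500, γ^t·E[r] = 2.250000, running G = 2.250000
t=1: π = [0.2569, 0.2778, 0.1250, 0.1806, 0.1597], E[r] = 2.2639, γ^t·E[r] = 2.037500, running G = 4.287500
t=2: π = [0.2581, 0.2813, 0.1250, 0.1817, 0.1539], E[r] = 2.2801, γ^t·E[r] = 1.846875, running G = 6.134375
t=3: π = [0.2587, 0.2821, 0.1241, 0.1818, 0.1533], E[r] = 2.2815, γ^t·E[r] = 1.663242, running G = 7.797617
t=4: π = [0.2588, 0.2823, 0.1240, 0.1818, 0.1531], E[r] = 2.2820, γ^t·E[r] = 1.497213, running G = 9.294830
t=5: π = [0.2588, 0.2823, 0.1240, 0.1818, 0.1530], E[r] = 2.2821, γ^t·E[r] = 1.347537, running G = 10.642368
t=6: π = [0.2588, 0.2823, 0.1240, 0.1818, 0.1530], E[r] = 2.2821, γ^t·E[r] = 1.212793, running G = 11.855160

G = 11.8552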